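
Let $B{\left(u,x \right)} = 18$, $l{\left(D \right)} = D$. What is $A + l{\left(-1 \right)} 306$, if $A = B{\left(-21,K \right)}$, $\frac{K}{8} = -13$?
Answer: $-288$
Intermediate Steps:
$K = -104$ ($K = 8 \left(-13\right) = -104$)
$A = 18$
$A + l{\left(-1 \right)} 306 = 18 - 306 = -288$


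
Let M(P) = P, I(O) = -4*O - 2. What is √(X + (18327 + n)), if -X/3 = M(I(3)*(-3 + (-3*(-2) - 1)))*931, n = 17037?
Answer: 52*√42 ≈ 337.00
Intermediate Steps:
I(O) = -2 - 4*O
X = 78204 (X = -3*(-2 - 4*3)*(-3 + (-3*(-2) - 1))*931 = -3*(-2 - 12)*(-3 + (6 - 1))*931 = -3*(-14*(-3 + 5))*931 = -3*(-14*2)*931 = -(-84)*931 = -3*(-26068) = 78204)
√(X + (18327 + n)) = √(78204 + (18327 + 17037)) = √(78204 + 35364) = √113568 = 52*√42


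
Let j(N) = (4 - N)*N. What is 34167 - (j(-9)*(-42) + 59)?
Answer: 29194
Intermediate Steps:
j(N) = N*(4 - N)
34167 - (j(-9)*(-42) + 59) = 34167 - (-9*(4 - 1*(-9))*(-42) + 59) = 34167 - (-9*(4 + 9)*(-42) + 59) = 34167 - (-9*13*(-42) + 59) = 34167 - (-117*(-42) + 59) = 34167 - (4914 + 59) = 34167 - 1*4973 = 34167 - 4973 = 29194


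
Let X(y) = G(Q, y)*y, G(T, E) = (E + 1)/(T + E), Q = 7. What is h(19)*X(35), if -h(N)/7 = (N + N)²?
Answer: -303240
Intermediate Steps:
G(T, E) = (1 + E)/(E + T)
h(N) = -28*N² (h(N) = -7*(N + N)² = -7*4*N² = -28*N²)
X(y) = y*(1 + y)/(7 + y) (X(y) = ((1 + y)/(y + 7))*y = ((1 + y)/(7 + y))*y = y*(1 + y)/(7 + y))
h(19)*X(35) = (-28*19²)*(35*(1 + 35)/(7 + 35)) = (-28*361)*(35*36/42) = -353780*36/42 = -10108*30 = -303240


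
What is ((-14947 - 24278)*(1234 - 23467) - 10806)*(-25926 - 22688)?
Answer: -42395229984066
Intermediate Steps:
((-14947 - 24278)*(1234 - 23467) - 10806)*(-25926 - 22688) = (-39225*(-22233) - 10806)*(-48614) = (872089425 - 10806)*(-48614) = 872078619*(-48614) = -42395229984066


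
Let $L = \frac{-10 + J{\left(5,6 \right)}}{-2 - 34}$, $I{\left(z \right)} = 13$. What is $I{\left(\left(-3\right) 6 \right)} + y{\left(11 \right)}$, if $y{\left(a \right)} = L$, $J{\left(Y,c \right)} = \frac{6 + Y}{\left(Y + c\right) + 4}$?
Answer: $\frac{7159}{540} \approx 13.257$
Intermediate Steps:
$J{\left(Y,c \right)} = \frac{6 + Y}{4 + Y + c}$
$L = \frac{139}{540}$ ($L = \frac{-10 + \frac{6 + 5}{4 + 5 + 6}}{-2 - 34} = \frac{-10 + \frac{1}{15} \cdot 11}{-36} = \left(-10 + \frac{1}{15} \cdot 11\right) \left(- \frac{1}{36}\right) = \left(-10 + \frac{11}{15}\right) \left(- \frac{1}{36}\right) = \left(- \frac{139}{15}\right) \left(- \frac{1}{36}\right) = \frac{139}{540} \approx 0.25741$)
$y{\left(a \right)} = \frac{139}{540}$
$I{\left(\left(-3\right) 6 \right)} + y{\left(11 \right)} = 13 + \frac{139}{540} = \frac{7159}{540}$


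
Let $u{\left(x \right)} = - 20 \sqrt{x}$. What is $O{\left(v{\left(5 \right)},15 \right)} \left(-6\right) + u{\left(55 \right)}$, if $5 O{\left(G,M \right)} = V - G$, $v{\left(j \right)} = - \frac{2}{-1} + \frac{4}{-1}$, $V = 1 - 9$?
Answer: $\frac{36}{5} - 20 \sqrt{55} \approx -141.12$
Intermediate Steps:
$V = -8$ ($V = 1 - 9 = -8$)
$v{\left(j \right)} = -2$ ($v{\left(j \right)} = \left(-2\right) \left(-1\right) + 4 \left(-1\right) = 2 - 4 = -2$)
$O{\left(G,M \right)} = - \frac{8}{5} - \frac{G}{5}$ ($O{\left(G,M \right)} = \frac{-8 - G}{5} = - \frac{8}{5} - \frac{G}{5}$)
$O{\left(v{\left(5 \right)},15 \right)} \left(-6\right) + u{\left(55 \right)} = \left(- \frac{8}{5} - - \frac{2}{5}\right) \left(-6\right) - 20 \sqrt{55} = \left(- \frac{8}{5} + \frac{2}{5}\right) \left(-6\right) - 20 \sqrt{55} = \left(- \frac{6}{5}\right) \left(-6\right) - 20 \sqrt{55} = \frac{36}{5} - 20 \sqrt{55}$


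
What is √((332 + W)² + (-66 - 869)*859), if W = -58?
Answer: I*√728089 ≈ 853.28*I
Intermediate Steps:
√((332 + W)² + (-66 - 869)*859) = √((332 - 58)² + (-66 - 869)*859) = √(274² - 935*859) = √(75076 - 803165) = √(-728089) = I*√728089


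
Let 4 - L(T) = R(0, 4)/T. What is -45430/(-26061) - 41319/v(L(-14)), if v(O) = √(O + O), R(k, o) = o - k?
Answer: 6490/3723 - 13773*√105/10 ≈ -14111.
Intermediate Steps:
L(T) = 4 - 4/T (L(T) = 4 - (4 - 1*0)/T = 4 - (4 + 0)/T = 4 - 4/T)
v(O) = √2*√O (v(O) = √(2*O) = √2*√O)
-45430/(-26061) - 41319/v(L(-14)) = -45430/(-26061) - 41319*√2/(2*√(4 - 4/(-14))) = -45430*(-1/26061) - 41319*√2/(2*√(4 - 4*(-1/14))) = 6490/3723 - 41319*√2/(2*√(4 + 2/7)) = 6490/3723 - 41319*√105/30 = 6490/3723 - 13773*√105/10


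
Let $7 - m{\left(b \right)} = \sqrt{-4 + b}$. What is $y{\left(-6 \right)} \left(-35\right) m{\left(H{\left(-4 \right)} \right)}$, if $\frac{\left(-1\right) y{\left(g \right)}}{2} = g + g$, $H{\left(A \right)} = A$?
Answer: $-5880 + 1680 i \sqrt{2} \approx -5880.0 + 2375.9 i$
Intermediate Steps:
$m{\left(b \right)} = 7 - \sqrt{-4 + b}$
$y{\left(g \right)} = - 4 g$ ($y{\left(g \right)} = - 2 \left(g + g\right) = - 2 \cdot 2 g = - 4 g$)
$y{\left(-6 \right)} \left(-35\right) m{\left(H{\left(-4 \right)} \right)} = \left(-4\right) \left(-6\right) \left(-35\right) \left(7 - \sqrt{-4 - 4}\right) = 24 \left(-35\right) \left(7 - \sqrt{-8}\right) = - 840 \left(7 - 2 i \sqrt{2}\right) = -5880 + 1680 i \sqrt{2}$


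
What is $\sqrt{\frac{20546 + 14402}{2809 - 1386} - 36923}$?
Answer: $\frac{i \sqrt{74716722463}}{1423} \approx 192.09 i$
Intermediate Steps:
$\sqrt{\frac{20546 + 14402}{2809 - 1386} - 36923} = \sqrt{\frac{34948}{1423} - 36923} = \sqrt{- \frac{52506481}{1423}} = \frac{i \sqrt{74716722463}}{1423}$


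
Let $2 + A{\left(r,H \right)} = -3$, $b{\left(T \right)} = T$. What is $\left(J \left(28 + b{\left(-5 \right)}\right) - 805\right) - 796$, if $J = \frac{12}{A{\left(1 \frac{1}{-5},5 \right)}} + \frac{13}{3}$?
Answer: $- \frac{23348}{15} \approx -1556.5$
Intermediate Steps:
$A{\left(r,H \right)} = -5$ ($A{\left(r,H \right)} = -2 - 3 = -5$)
$J = \frac{29}{15}$ ($J = \frac{12}{-5} + \frac{13}{3} = 12 \left(- \frac{1}{5}\right) + 13 \cdot \frac{1}{3} = - \frac{12}{5} + \frac{13}{3} = \frac{29}{15} \approx 1.9333$)
$\left(J \left(28 + b{\left(-5 \right)}\right) - 805\right) - 796 = \left(\frac{29 \left(28 - 5\right)}{15} - 805\right) - 796 = \left(\frac{29}{15} \cdot 23 - 805\right) - 796 = \left(\frac{667}{15} - 805\right) - 796 = - \frac{11408}{15} - 796 = - \frac{23348}{15}$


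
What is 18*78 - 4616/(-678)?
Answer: 478264/339 ≈ 1410.8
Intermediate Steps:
18*78 - 4616/(-678) = 1404 - 4616*(-1/678) = 1404 + 2308/339 = 478264/339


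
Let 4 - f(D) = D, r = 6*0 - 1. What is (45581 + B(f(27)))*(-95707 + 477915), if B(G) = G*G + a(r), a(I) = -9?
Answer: 17620171008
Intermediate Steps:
r = -1 (r = 0 - 1 = -1)
f(D) = 4 - D
B(G) = -9 + G² (B(G) = G*G - 9 = G² - 9 = -9 + G²)
(45581 + B(f(27)))*(-95707 + 477915) = (45581 + (-9 + (4 - 1*27)²))*(-95707 + 477915) = (45581 + (-9 + (4 - 27)²))*382208 = (45581 + (-9 + (-23)²))*382208 = (45581 + (-9 + 529))*382208 = (45581 + 520)*382208 = 46101*382208 = 17620171008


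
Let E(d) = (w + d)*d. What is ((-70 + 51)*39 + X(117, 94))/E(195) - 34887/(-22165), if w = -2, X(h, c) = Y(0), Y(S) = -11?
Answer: 19943141/12833535 ≈ 1.5540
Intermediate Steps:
X(h, c) = -11
E(d) = d*(-2 + d) (E(d) = (-2 + d)*d = d*(-2 + d))
((-70 + 51)*39 + X(117, 94))/E(195) - 34887/(-22165) = ((-70 + 51)*39 - 11)/((195*(-2 + 195))) - 34887/(-22165) = (-19*39 - 11)/((195*193)) - 34887*(-1/22165) = (-741 - 11)/37635 + 34887/22165 = -752*1/37635 + 34887/22165 = -752/37635 + 34887/22165 = 19943141/12833535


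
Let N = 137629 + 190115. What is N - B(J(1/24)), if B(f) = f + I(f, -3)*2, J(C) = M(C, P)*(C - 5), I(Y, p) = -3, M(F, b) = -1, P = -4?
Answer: 7865881/24 ≈ 3.2775e+5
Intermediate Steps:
N = 327744
J(C) = 5 - C (J(C) = -(C - 5) = -(-5 + C) = 5 - C)
B(f) = -6 + f (B(f) = f - 3*2 = f - 6 = -6 + f)
N - B(J(1/24)) = 327744 - (-6 + (5 - 1/24)) = 327744 - (-6 + 119/24) = 327744 - 1*(-25/24) = 327744 + 25/24 = 7865881/24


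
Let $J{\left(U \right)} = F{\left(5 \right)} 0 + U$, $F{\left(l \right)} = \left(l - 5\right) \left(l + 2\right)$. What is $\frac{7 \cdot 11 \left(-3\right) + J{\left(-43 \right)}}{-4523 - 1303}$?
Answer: $\frac{137}{2913} \approx 0.047031$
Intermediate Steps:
$F{\left(l \right)} = \left(-5 + l\right) \left(2 + l\right)$
$J{\left(U \right)} = U$ ($J{\left(U \right)} = \left(-10 + 5^{2} - 15\right) 0 + U = \left(-10 + 25 - 15\right) 0 + U = 0 \cdot 0 + U = 0 + U = U$)
$\frac{7 \cdot 11 \left(-3\right) + J{\left(-43 \right)}}{-4523 - 1303} = \frac{7 \cdot 11 \left(-3\right) - 43}{-4523 - 1303} = \frac{77 \left(-3\right) - 43}{-5826} = \left(-231 - 43\right) \left(- \frac{1}{5826}\right) = \left(-274\right) \left(- \frac{1}{5826}\right) = \frac{137}{2913}$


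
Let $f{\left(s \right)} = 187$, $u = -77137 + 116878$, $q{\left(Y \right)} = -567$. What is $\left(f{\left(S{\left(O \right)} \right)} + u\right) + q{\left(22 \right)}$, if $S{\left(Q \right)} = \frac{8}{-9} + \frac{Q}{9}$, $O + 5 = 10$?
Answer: $39361$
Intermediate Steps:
$O = 5$ ($O = -5 + 10 = 5$)
$u = 39741$
$S{\left(Q \right)} = - \frac{8}{9} + \frac{Q}{9}$ ($S{\left(Q \right)} = 8 \left(- \frac{1}{9}\right) + Q \frac{1}{9} = - \frac{8}{9} + \frac{Q}{9}$)
$\left(f{\left(S{\left(O \right)} \right)} + u\right) + q{\left(22 \right)} = \left(187 + 39741\right) - 567 = 39928 - 567 = 39361$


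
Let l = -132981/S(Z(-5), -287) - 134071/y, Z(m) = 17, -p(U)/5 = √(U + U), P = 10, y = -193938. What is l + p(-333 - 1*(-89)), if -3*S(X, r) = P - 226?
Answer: -1432245337/775752 - 10*I*√122 ≈ -1846.3 - 110.45*I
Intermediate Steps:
p(U) = -5*√2*√U (p(U) = -5*√(U + U) = -5*√2*√U)
S(X, r) = 72 (S(X, r) = -(10 - 226)/3 = -⅓*(-216) = 72)
l = -1432245337/775752 (l = -132981/72 - 134071/(-193938) = -132981*1/72 - 134071*(-1/193938) = -44327/24 + 134071/193938 = -1432245337/775752 ≈ -1846.3)
l + p(-333 - 1*(-89)) = -1432245337/775752 - 5*√2*√(-333 - 1*(-89)) = -1432245337/775752 - 5*√2*√(-333 + 89) = -1432245337/775752 - 5*√2*√(-244) = -1432245337/775752 - 5*√2*2*I*√61 = -1432245337/775752 - 10*I*√122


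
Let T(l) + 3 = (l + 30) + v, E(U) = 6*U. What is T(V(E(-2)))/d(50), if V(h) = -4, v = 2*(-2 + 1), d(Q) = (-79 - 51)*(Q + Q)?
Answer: -21/13000 ≈ -0.0016154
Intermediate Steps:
d(Q) = -260*Q
v = -2 (v = 2*(-1) = -2)
T(l) = 25 + l (T(l) = -3 + ((l + 30) - 2) = -3 + ((30 + l) - 2) = -3 + (28 + l) = 25 + l)
T(V(E(-2)))/d(50) = (25 - 4)/((-260*50)) = 21/(-13000) = 21*(-1/13000) = -21/13000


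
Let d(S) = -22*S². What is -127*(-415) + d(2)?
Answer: 52617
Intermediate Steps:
-127*(-415) + d(2) = -127*(-415) - 22*2² = 52705 - 22*4 = 52705 - 88 = 52617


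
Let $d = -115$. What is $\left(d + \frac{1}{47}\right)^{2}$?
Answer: $\frac{29203216}{2209} \approx 13220.0$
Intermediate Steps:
$\left(d + \frac{1}{47}\right)^{2} = \left(-115 + \frac{1}{47}\right)^{2} = \left(- \frac{5404}{47}\right)^{2} = \frac{29203216}{2209}$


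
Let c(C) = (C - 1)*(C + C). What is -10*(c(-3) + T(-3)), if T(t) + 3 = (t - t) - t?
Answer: -240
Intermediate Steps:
T(t) = -3 - t (T(t) = -3 + ((t - t) - t) = -3 + (0 - t) = -3 - t)
c(C) = 2*C*(-1 + C) (c(C) = (-1 + C)*(2*C) = 2*C*(-1 + C))
-10*(c(-3) + T(-3)) = -10*(2*(-3)*(-1 - 3) + (-3 - 1*(-3))) = -10*(2*(-3)*(-4) + (-3 + 3)) = -10*(24 + 0) = -10*24 = -240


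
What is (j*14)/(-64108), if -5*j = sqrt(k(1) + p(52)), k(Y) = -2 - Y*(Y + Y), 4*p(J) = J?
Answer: 21/160270 ≈ 0.00013103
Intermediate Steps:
p(J) = J/4
k(Y) = -2 - 2*Y**2 (k(Y) = -2 - Y*2*Y = -2 - 2*Y**2)
j = -3/5 (j = -sqrt((-2 - 2*1**2) + (1/4)*52)/5 = -sqrt((-2 - 2*1) + 13)/5 = -sqrt((-2 - 2) + 13)/5 = -sqrt(-4 + 13)/5 = -sqrt(9)/5 = -1/5*3 = -3/5 ≈ -0.60000)
(j*14)/(-64108) = -3/5*14/(-64108) = -42/5*(-1/64108) = 21/160270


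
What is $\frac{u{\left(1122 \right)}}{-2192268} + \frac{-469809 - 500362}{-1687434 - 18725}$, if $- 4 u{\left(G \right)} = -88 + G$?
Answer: $\frac{6963390769}{12243396984} \approx 0.56875$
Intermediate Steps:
$u{\left(G \right)} = 22 - \frac{G}{4}$ ($u{\left(G \right)} = - \frac{-88 + G}{4} = 22 - \frac{G}{4}$)
$\frac{u{\left(1122 \right)}}{-2192268} + \frac{-469809 - 500362}{-1687434 - 18725} = \frac{22 - \frac{561}{2}}{-2192268} + \frac{-469809 - 500362}{-1687434 - 18725} = \left(22 - \frac{561}{2}\right) \left(- \frac{1}{2192268}\right) - \frac{970171}{-1706159} = \left(- \frac{517}{2}\right) \left(- \frac{1}{2192268}\right) - - \frac{970171}{1706159} = \frac{11}{93288} + \frac{970171}{1706159} = \frac{6963390769}{12243396984}$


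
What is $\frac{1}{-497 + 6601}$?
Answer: $\frac{1}{6104} \approx 0.00016383$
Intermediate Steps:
$\frac{1}{-497 + 6601} = \frac{1}{6104}$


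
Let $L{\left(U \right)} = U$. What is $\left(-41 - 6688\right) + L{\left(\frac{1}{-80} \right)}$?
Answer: $- \frac{538321}{80} \approx -6729.0$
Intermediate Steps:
$\left(-41 - 6688\right) + L{\left(\frac{1}{-80} \right)} = \left(-41 - 6688\right) + \frac{1}{-80} = \left(-41 - 6688\right) - \frac{1}{80} = -6729 - \frac{1}{80} = - \frac{538321}{80}$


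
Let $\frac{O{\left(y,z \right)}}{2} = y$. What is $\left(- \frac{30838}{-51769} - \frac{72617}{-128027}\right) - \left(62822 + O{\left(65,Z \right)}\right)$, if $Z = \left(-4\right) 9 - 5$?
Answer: $- \frac{417227431834277}{6627829763} \approx -62951.0$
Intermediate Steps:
$Z = -41$ ($Z = -36 - 5 = -41$)
$O{\left(y,z \right)} = 2 y$
$\left(- \frac{30838}{-51769} - \frac{72617}{-128027}\right) - \left(62822 + O{\left(65,Z \right)}\right) = \left(- \frac{30838}{-51769} - \frac{72617}{-128027}\right) - \left(62822 + 2 \cdot 65\right) = \left(\left(-30838\right) \left(- \frac{1}{51769}\right) - - \frac{72617}{128027}\right) - \left(62822 + 130\right) = \left(\frac{30838}{51769} + \frac{72617}{128027}\right) - 62952 = \frac{7707406099}{6627829763} - 62952 = - \frac{417227431834277}{6627829763}$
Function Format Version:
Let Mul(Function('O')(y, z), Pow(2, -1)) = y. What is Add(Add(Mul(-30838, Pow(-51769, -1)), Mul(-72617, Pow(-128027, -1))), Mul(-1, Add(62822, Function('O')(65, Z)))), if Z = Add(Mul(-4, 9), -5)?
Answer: Rational(-417227431834277, 6627829763) ≈ -62951.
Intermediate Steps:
Z = -41 (Z = Add(-36, -5) = -41)
Function('O')(y, z) = Mul(2, y)
Add(Add(Mul(-30838, Pow(-51769, -1)), Mul(-72617, Pow(-128027, -1))), Mul(-1, Add(62822, Function('O')(65, Z)))) = Add(Add(Mul(-30838, Pow(-51769, -1)), Mul(-72617, Pow(-128027, -1))), Mul(-1, Add(62822, Mul(2, 65)))) = Add(Add(Mul(-30838, Rational(-1, 51769)), Mul(-72617, Rational(-1, 128027))), Mul(-1, Add(62822, 130))) = Add(Add(Rational(30838, 51769), Rational(72617, 128027)), Mul(-1, 62952)) = Add(Rational(7707406099, 6627829763), -62952) = Rational(-417227431834277, 6627829763)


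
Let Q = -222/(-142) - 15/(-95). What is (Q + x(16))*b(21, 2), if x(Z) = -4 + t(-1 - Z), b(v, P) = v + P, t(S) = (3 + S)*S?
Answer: 7313724/1349 ≈ 5421.6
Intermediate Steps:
t(S) = S*(3 + S)
Q = 2322/1349 (Q = -222*(-1/142) - 15*(-1/95) = 111/71 + 3/19 = 2322/1349 ≈ 1.7213)
b(v, P) = P + v
x(Z) = -4 + (-1 - Z)*(2 - Z) (x(Z) = -4 + (-1 - Z)*(3 + (-1 - Z)) = -4 + (-1 - Z)*(2 - Z))
(Q + x(16))*b(21, 2) = (2322/1349 + (-6 + 16² - 1*16))*(2 + 21) = (2322/1349 + (-6 + 256 - 16))*23 = (2322/1349 + 234)*23 = (317988/1349)*23 = 7313724/1349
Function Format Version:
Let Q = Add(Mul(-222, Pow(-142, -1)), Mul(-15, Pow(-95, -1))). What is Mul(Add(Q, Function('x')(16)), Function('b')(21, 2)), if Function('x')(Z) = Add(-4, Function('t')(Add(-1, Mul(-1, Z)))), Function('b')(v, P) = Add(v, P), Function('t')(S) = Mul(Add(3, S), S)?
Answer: Rational(7313724, 1349) ≈ 5421.6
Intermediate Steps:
Function('t')(S) = Mul(S, Add(3, S))
Q = Rational(2322, 1349) (Q = Add(Mul(-222, Rational(-1, 142)), Mul(-15, Rational(-1, 95))) = Add(Rational(111, 71), Rational(3, 19)) = Rational(2322, 1349) ≈ 1.7213)
Function('b')(v, P) = Add(P, v)
Function('x')(Z) = Add(-4, Mul(Add(-1, Mul(-1, Z)), Add(2, Mul(-1, Z)))) (Function('x')(Z) = Add(-4, Mul(Add(-1, Mul(-1, Z)), Add(3, Add(-1, Mul(-1, Z))))) = Add(-4, Mul(Add(-1, Mul(-1, Z)), Add(2, Mul(-1, Z)))))
Mul(Add(Q, Function('x')(16)), Function('b')(21, 2)) = Mul(Add(Rational(2322, 1349), Add(-6, Pow(16, 2), Mul(-1, 16))), Add(2, 21)) = Mul(Add(Rational(2322, 1349), Add(-6, 256, -16)), 23) = Mul(Add(Rational(2322, 1349), 234), 23) = Mul(Rational(317988, 1349), 23) = Rational(7313724, 1349)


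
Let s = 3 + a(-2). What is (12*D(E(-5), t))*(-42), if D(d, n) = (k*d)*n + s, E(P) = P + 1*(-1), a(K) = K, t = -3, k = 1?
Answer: -9576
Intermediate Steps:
s = 1 (s = 3 - 2 = 1)
E(P) = -1 + P (E(P) = P - 1 = -1 + P)
D(d, n) = 1 + d*n (D(d, n) = (1*d)*n + 1 = d*n + 1 = 1 + d*n)
(12*D(E(-5), t))*(-42) = (12*(1 + (-1 - 5)*(-3)))*(-42) = (12*(1 - 6*(-3)))*(-42) = (12*(1 + 18))*(-42) = (12*19)*(-42) = 228*(-42) = -9576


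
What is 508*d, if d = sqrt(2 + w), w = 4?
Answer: 508*sqrt(6) ≈ 1244.3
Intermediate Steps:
d = sqrt(6) (d = sqrt(2 + 4) = sqrt(6) ≈ 2.4495)
508*d = 508*sqrt(6)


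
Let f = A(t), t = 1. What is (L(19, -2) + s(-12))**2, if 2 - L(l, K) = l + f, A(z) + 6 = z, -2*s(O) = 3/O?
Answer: 9025/64 ≈ 141.02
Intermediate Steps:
s(O) = -3/(2*O)
A(z) = -6 + z
f = -5 (f = -6 + 1 = -5)
L(l, K) = 7 - l (L(l, K) = 2 - (l - 5) = 2 - (-5 + l) = 2 + (5 - l) = 7 - l)
(L(19, -2) + s(-12))**2 = ((7 - 1*19) - 3/2/(-12))**2 = ((7 - 19) - 3/2*(-1/12))**2 = (-12 + 1/8)**2 = (-95/8)**2 = 9025/64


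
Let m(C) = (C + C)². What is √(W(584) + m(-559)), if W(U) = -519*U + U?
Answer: 6*√26317 ≈ 973.35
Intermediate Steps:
m(C) = 4*C² (m(C) = (2*C)² = 4*C²)
W(U) = -518*U
√(W(584) + m(-559)) = √(-518*584 + 4*(-559)²) = √(-302512 + 4*312481) = √(-302512 + 1249924) = √947412 = 6*√26317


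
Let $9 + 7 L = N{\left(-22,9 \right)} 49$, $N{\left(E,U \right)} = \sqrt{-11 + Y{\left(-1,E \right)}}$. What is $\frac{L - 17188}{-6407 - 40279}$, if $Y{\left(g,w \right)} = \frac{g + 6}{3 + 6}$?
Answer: $\frac{120325}{326802} - \frac{7 i \sqrt{94}}{140058} \approx 0.36819 - 0.00048457 i$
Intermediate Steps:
$Y{\left(g,w \right)} = \frac{2}{3} + \frac{g}{9}$ ($Y{\left(g,w \right)} = \frac{6 + g}{9} = \left(6 + g\right) \frac{1}{9} = \frac{2}{3} + \frac{g}{9}$)
$N{\left(E,U \right)} = \frac{i \sqrt{94}}{3}$ ($N{\left(E,U \right)} = \sqrt{-11 + \left(\frac{2}{3} + \frac{1}{9} \left(-1\right)\right)} = \sqrt{-11 + \left(\frac{2}{3} - \frac{1}{9}\right)} = \sqrt{-11 + \frac{5}{9}} = \sqrt{- \frac{94}{9}} = \frac{i \sqrt{94}}{3}$)
$L = - \frac{9}{7} + \frac{7 i \sqrt{94}}{3}$ ($L = - \frac{9}{7} + \frac{\frac{i \sqrt{94}}{3} \cdot 49}{7} = - \frac{9}{7} + \frac{\frac{49}{3} i \sqrt{94}}{7} = - \frac{9}{7} + \frac{7 i \sqrt{94}}{3} \approx -1.2857 + 22.622 i$)
$\frac{L - 17188}{-6407 - 40279} = \frac{\left(- \frac{9}{7} + \frac{7 i \sqrt{94}}{3}\right) - 17188}{-6407 - 40279} = \frac{\left(- \frac{9}{7} + \frac{7 i \sqrt{94}}{3}\right) - 17188}{-46686} = \left(- \frac{120325}{7} + \frac{7 i \sqrt{94}}{3}\right) \left(- \frac{1}{46686}\right) = \frac{120325}{326802} - \frac{7 i \sqrt{94}}{140058}$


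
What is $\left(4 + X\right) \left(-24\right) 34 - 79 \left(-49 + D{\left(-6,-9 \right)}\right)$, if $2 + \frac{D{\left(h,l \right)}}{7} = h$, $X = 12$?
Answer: $-4761$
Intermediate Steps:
$D{\left(h,l \right)} = -14 + 7 h$
$\left(4 + X\right) \left(-24\right) 34 - 79 \left(-49 + D{\left(-6,-9 \right)}\right) = \left(4 + 12\right) \left(-24\right) 34 - 79 \left(-49 + \left(-14 + 7 \left(-6\right)\right)\right) = 16 \left(-24\right) 34 - 79 \left(-49 - 56\right) = \left(-384\right) 34 - 79 \left(-49 - 56\right) = -13056 - -8295 = -13056 + 8295 = -4761$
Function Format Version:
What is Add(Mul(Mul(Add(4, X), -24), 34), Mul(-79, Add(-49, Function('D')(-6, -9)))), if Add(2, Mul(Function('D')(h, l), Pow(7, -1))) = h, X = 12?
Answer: -4761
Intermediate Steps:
Function('D')(h, l) = Add(-14, Mul(7, h))
Add(Mul(Mul(Add(4, X), -24), 34), Mul(-79, Add(-49, Function('D')(-6, -9)))) = Add(Mul(Mul(Add(4, 12), -24), 34), Mul(-79, Add(-49, Add(-14, Mul(7, -6))))) = Add(Mul(Mul(16, -24), 34), Mul(-79, Add(-49, Add(-14, -42)))) = Add(Mul(-384, 34), Mul(-79, Add(-49, -56))) = Add(-13056, Mul(-79, -105)) = Add(-13056, 8295) = -4761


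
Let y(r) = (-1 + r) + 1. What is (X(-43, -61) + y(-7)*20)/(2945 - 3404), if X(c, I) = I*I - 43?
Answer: -3538/459 ≈ -7.7081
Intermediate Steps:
X(c, I) = -43 + I² (X(c, I) = I² - 43 = -43 + I²)
y(r) = r
(X(-43, -61) + y(-7)*20)/(2945 - 3404) = ((-43 + (-61)²) - 7*20)/(2945 - 3404) = ((-43 + 3721) - 140)/(-459) = (3678 - 140)*(-1/459) = 3538*(-1/459) = -3538/459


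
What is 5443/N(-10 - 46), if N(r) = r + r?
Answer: -5443/112 ≈ -48.598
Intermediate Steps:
N(r) = 2*r
5443/N(-10 - 46) = 5443/((2*(-10 - 46))) = 5443/((2*(-56))) = 5443/(-112) = 5443*(-1/112) = -5443/112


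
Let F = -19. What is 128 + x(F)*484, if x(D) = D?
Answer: -9068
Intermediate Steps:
128 + x(F)*484 = 128 - 19*484 = 128 - 9196 = -9068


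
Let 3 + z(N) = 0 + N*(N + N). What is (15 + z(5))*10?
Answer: 620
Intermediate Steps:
z(N) = -3 + 2*N² (z(N) = -3 + (0 + N*(N + N)) = -3 + (0 + N*(2*N)) = -3 + (0 + 2*N²) = -3 + 2*N²)
(15 + z(5))*10 = (15 + (-3 + 2*5²))*10 = (15 + (-3 + 2*25))*10 = (15 + (-3 + 50))*10 = (15 + 47)*10 = 62*10 = 620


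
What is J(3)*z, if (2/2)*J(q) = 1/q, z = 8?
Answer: 8/3 ≈ 2.6667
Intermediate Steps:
J(q) = 1/q
J(3)*z = 8/3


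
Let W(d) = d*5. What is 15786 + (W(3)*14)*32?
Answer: 22506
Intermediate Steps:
W(d) = 5*d
15786 + (W(3)*14)*32 = 15786 + ((5*3)*14)*32 = 15786 + (15*14)*32 = 15786 + 210*32 = 15786 + 6720 = 22506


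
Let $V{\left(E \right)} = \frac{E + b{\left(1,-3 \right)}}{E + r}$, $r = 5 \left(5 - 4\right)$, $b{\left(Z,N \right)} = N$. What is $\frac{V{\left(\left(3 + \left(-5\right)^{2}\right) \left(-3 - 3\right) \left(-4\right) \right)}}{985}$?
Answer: $\frac{669}{666845} \approx 0.0010032$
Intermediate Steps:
$r = 5$ ($r = 5 \cdot 1 = 5$)
$V{\left(E \right)} = \frac{-3 + E}{5 + E}$ ($V{\left(E \right)} = \frac{E - 3}{E + 5} = \frac{-3 + E}{5 + E}$)
$\frac{V{\left(\left(3 + \left(-5\right)^{2}\right) \left(-3 - 3\right) \left(-4\right) \right)}}{985} = \frac{\frac{1}{5 + \left(3 + \left(-5\right)^{2}\right) \left(-3 - 3\right) \left(-4\right)} \left(-3 + \left(3 + \left(-5\right)^{2}\right) \left(-3 - 3\right) \left(-4\right)\right)}{985} = \frac{-3 + \left(3 + 25\right) \left(-6\right) \left(-4\right)}{5 + \left(3 + 25\right) \left(-6\right) \left(-4\right)} \frac{1}{985} = \frac{-3 + 28 \left(-6\right) \left(-4\right)}{5 + 28 \left(-6\right) \left(-4\right)} \frac{1}{985} = \frac{-3 - -672}{5 - -672} \cdot \frac{1}{985} = \frac{-3 + 672}{5 + 672} \cdot \frac{1}{985} = \frac{1}{677} \cdot 669 \cdot \frac{1}{985} = \frac{669}{677} \cdot \frac{1}{985} = \frac{669}{666845}$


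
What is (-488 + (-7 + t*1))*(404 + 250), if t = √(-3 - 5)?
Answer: -323730 + 1308*I*√2 ≈ -3.2373e+5 + 1849.8*I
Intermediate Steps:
t = 2*I*√2 (t = √(-8) = 2*I*√2 ≈ 2.8284*I)
(-488 + (-7 + t*1))*(404 + 250) = (-488 + (-7 + (2*I*√2)*1))*(404 + 250) = (-488 + (-7 + 2*I*√2))*654 = (-495 + 2*I*√2)*654 = -323730 + 1308*I*√2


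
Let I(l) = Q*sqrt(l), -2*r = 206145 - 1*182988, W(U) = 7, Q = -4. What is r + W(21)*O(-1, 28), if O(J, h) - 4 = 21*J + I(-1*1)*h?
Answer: -23395/2 - 784*I ≈ -11698.0 - 784.0*I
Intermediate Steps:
r = -23157/2 (r = -(206145 - 1*182988)/2 = -(206145 - 182988)/2 = -1/2*23157 = -23157/2 ≈ -11579.)
I(l) = -4*sqrt(l)
O(J, h) = 4 + 21*J - 4*I*h (O(J, h) = 4 + (21*J + (-4*I)*h) = 4 + (21*J - 4*I*h) = 4 + 21*J - 4*I*h)
r + W(21)*O(-1, 28) = -23157/2 + 7*(4 + 21*(-1) - 4*I*28) = -23157/2 + 7*(4 - 21 - 112*I) = -23157/2 + 7*(-17 - 112*I) = -23157/2 + (-119 - 784*I) = -23395/2 - 784*I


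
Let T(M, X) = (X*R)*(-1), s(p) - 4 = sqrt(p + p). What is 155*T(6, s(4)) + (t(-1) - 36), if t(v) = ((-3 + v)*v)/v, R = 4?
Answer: -2520 - 1240*sqrt(2) ≈ -4273.6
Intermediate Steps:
t(v) = -3 + v (t(v) = (v*(-3 + v))/v = -3 + v)
s(p) = 4 + sqrt(2)*sqrt(p) (s(p) = 4 + sqrt(p + p) = 4 + sqrt(2*p) = 4 + sqrt(2)*sqrt(p))
T(M, X) = -4*X (T(M, X) = (X*4)*(-1) = (4*X)*(-1) = -4*X)
155*T(6, s(4)) + (t(-1) - 36) = 155*(-4*(4 + sqrt(2)*sqrt(4))) + ((-3 - 1) - 36) = 155*(-4*(4 + sqrt(2)*2)) + (-4 - 36) = 155*(-4*(4 + 2*sqrt(2))) - 40 = 155*(-16 - 8*sqrt(2)) - 40 = (-2480 - 1240*sqrt(2)) - 40 = -2520 - 1240*sqrt(2)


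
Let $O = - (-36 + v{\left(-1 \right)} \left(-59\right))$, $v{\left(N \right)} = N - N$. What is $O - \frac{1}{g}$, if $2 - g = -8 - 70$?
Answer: $\frac{2879}{80} \approx 35.987$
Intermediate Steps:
$v{\left(N \right)} = 0$
$g = 80$ ($g = 2 - \left(-8 - 70\right) = 2 - -78 = 2 + 78 = 80$)
$O = 36$ ($O = - (-36 + 0 \left(-59\right)) = - (-36 + 0) = \left(-1\right) \left(-36\right) = 36$)
$O - \frac{1}{g} = 36 - \frac{1}{80} = \frac{2879}{80}$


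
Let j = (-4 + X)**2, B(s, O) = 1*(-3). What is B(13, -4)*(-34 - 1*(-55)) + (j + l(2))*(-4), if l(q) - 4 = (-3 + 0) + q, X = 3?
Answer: -79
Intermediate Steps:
B(s, O) = -3
j = 1 (j = (-4 + 3)**2 = (-1)**2 = 1)
l(q) = 1 + q (l(q) = 4 + ((-3 + 0) + q) = 4 + (-3 + q) = 1 + q)
B(13, -4)*(-34 - 1*(-55)) + (j + l(2))*(-4) = -3*(-34 - 1*(-55)) + (1 + (1 + 2))*(-4) = -3*(-34 + 55) + (1 + 3)*(-4) = -3*21 + 4*(-4) = -63 - 16 = -79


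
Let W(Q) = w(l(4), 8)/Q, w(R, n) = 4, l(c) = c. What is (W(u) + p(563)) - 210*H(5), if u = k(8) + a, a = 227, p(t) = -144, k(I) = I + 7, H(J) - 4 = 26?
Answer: -779722/121 ≈ -6444.0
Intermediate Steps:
H(J) = 30 (H(J) = 4 + 26 = 30)
k(I) = 7 + I
u = 242 (u = (7 + 8) + 227 = 15 + 227 = 242)
W(Q) = 4/Q
(W(u) + p(563)) - 210*H(5) = (4/242 - 144) - 210*30 = (4*(1/242) - 144) - 6300 = (2/121 - 144) - 6300 = -17422/121 - 6300 = -779722/121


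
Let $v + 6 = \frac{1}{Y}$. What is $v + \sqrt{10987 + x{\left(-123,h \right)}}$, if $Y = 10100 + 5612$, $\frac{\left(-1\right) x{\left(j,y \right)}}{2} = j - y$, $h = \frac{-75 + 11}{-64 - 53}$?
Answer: $- \frac{94271}{15712} + \frac{\sqrt{17087057}}{39} \approx 99.991$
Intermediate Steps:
$h = \frac{64}{117}$ ($h = - \frac{64}{-117} = \left(-64\right) \left(- \frac{1}{117}\right) = \frac{64}{117} \approx 0.54701$)
$x{\left(j,y \right)} = - 2 j + 2 y$ ($x{\left(j,y \right)} = - 2 \left(j - y\right) = - 2 j + 2 y$)
$Y = 15712$
$v = - \frac{94271}{15712}$ ($v = -6 + \frac{1}{15712} = - \frac{94271}{15712} \approx -5.9999$)
$v + \sqrt{10987 + x{\left(-123,h \right)}} = - \frac{94271}{15712} + \sqrt{10987 + \left(\left(-2\right) \left(-123\right) + 2 \cdot \frac{64}{117}\right)} = - \frac{94271}{15712} + \sqrt{10987 + \left(246 + \frac{128}{117}\right)} = - \frac{94271}{15712} + \sqrt{10987 + \frac{28910}{117}} = - \frac{94271}{15712} + \sqrt{\frac{1314389}{117}} = - \frac{94271}{15712} + \frac{\sqrt{17087057}}{39}$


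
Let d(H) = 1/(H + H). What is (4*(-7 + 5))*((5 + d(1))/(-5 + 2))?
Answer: 44/3 ≈ 14.667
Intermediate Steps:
d(H) = 1/(2*H)
(4*(-7 + 5))*((5 + d(1))/(-5 + 2)) = (4*(-7 + 5))*((5 + (½)/1)/(-5 + 2)) = (4*(-2))*((5 + (½)*1)/(-3)) = -8*(5 + ½)*(-1)/3 = -44*(-1)/3 = -8*(-11/6) = 44/3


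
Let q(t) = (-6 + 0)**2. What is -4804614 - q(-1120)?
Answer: -4804650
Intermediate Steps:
q(t) = 36 (q(t) = (-6)**2 = 36)
-4804614 - q(-1120) = -4804614 - 1*36 = -4804614 - 36 = -4804650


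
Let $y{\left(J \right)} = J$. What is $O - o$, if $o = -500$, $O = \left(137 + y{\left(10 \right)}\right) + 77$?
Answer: $724$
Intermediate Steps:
$O = 224$ ($O = \left(137 + 10\right) + 77 = 147 + 77 = 224$)
$O - o = 224 - -500 = 224 + 500 = 724$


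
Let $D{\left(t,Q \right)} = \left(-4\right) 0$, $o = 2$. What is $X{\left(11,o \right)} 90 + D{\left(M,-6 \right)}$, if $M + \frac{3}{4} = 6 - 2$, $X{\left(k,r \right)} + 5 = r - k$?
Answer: $-1260$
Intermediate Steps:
$X{\left(k,r \right)} = -5 + r - k$ ($X{\left(k,r \right)} = -5 - \left(k - r\right) = -5 + r - k$)
$M = \frac{13}{4}$ ($M = - \frac{3}{4} + \left(6 - 2\right) = - \frac{3}{4} + 4 = \frac{13}{4} \approx 3.25$)
$D{\left(t,Q \right)} = 0$
$X{\left(11,o \right)} 90 + D{\left(M,-6 \right)} = \left(-5 + 2 - 11\right) 90 + 0 = \left(-14\right) 90 + 0 = -1260 + 0 = -1260$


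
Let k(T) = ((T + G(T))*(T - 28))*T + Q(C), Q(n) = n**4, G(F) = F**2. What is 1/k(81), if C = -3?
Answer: 1/28514187 ≈ 3.5070e-8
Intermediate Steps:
k(T) = 81 + T*(-28 + T)*(T + T**2) (k(T) = ((T + T**2)*(T - 28))*T + (-3)**4 = ((T + T**2)*(-28 + T))*T + 81 = ((-28 + T)*(T + T**2))*T + 81 = T*(-28 + T)*(T + T**2) + 81 = 81 + T*(-28 + T)*(T + T**2))
1/k(81) = 1/(81 + 81**4 - 28*81**2 - 27*81**3) = 1/(81 + 43046721 - 28*6561 - 27*531441) = 1/(81 + 43046721 - 183708 - 14348907) = 1/28514187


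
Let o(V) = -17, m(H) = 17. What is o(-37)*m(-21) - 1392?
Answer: -1681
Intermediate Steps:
o(-37)*m(-21) - 1392 = -17*17 - 1392 = -289 - 1392 = -1681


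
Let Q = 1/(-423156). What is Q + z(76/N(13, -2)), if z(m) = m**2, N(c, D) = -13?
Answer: 2444148887/71513364 ≈ 34.177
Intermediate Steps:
Q = -1/423156 ≈ -2.3632e-6
Q + z(76/N(13, -2)) = -1/423156 + (76/(-13))**2 = -1/423156 + (76*(-1/13))**2 = -1/423156 + (-76/13)**2 = -1/423156 + 5776/169 = 2444148887/71513364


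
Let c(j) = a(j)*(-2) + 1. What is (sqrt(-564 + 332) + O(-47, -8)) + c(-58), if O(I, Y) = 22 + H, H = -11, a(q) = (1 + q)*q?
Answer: -6600 + 2*I*sqrt(58) ≈ -6600.0 + 15.232*I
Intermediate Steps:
a(q) = q*(1 + q)
c(j) = 1 - 2*j*(1 + j) (c(j) = (j*(1 + j))*(-2) + 1 = -2*j*(1 + j) + 1 = 1 - 2*j*(1 + j))
O(I, Y) = 11 (O(I, Y) = 22 - 11 = 11)
(sqrt(-564 + 332) + O(-47, -8)) + c(-58) = (sqrt(-564 + 332) + 11) + (1 - 2*(-58)*(1 - 58)) = (sqrt(-232) + 11) + (1 - 2*(-58)*(-57)) = (2*I*sqrt(58) + 11) + (1 - 6612) = (11 + 2*I*sqrt(58)) - 6611 = -6600 + 2*I*sqrt(58)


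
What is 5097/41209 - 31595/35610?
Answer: -224098837/293490498 ≈ -0.76356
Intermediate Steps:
5097/41209 - 31595/35610 = 5097*(1/41209) - 31595*1/35610 = 5097/41209 - 6319/7122 = -224098837/293490498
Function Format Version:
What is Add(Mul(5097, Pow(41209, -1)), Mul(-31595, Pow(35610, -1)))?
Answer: Rational(-224098837, 293490498) ≈ -0.76356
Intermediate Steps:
Add(Mul(5097, Pow(41209, -1)), Mul(-31595, Pow(35610, -1))) = Add(Mul(5097, Rational(1, 41209)), Mul(-31595, Rational(1, 35610))) = Add(Rational(5097, 41209), Rational(-6319, 7122)) = Rational(-224098837, 293490498)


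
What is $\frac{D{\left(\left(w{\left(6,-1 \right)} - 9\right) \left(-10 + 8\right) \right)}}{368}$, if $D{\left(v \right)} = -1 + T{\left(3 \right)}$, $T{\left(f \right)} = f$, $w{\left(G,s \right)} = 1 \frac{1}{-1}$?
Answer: $\frac{1}{184} \approx 0.0054348$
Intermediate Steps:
$w{\left(G,s \right)} = -1$ ($w{\left(G,s \right)} = 1 \left(-1\right) = -1$)
$D{\left(v \right)} = 2$ ($D{\left(v \right)} = -1 + 3 = 2$)
$\frac{D{\left(\left(w{\left(6,-1 \right)} - 9\right) \left(-10 + 8\right) \right)}}{368} = \frac{2}{368} = 2 \cdot \frac{1}{368} = \frac{1}{184}$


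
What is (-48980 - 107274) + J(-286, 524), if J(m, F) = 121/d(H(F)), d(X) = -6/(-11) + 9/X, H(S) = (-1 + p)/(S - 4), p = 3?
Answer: -4022914153/25746 ≈ -1.5625e+5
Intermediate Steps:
H(S) = 2/(-4 + S) (H(S) = (-1 + 3)/(S - 4) = 2/(-4 + S))
d(X) = 6/11 + 9/X (d(X) = -6*(-1/11) + 9/X = 6/11 + 9/X)
J(m, F) = 121/(-192/11 + 9*F/2) (J(m, F) = 121/(6/11 + 9/((2/(-4 + F)))) = 121/(6/11 + 9*(-2 + F/2)) = 121/(6/11 + (-18 + 9*F/2)) = 121/(-192/11 + 9*F/2))
(-48980 - 107274) + J(-286, 524) = (-48980 - 107274) + 2662/(3*(-128 + 33*524)) = -156254 + 2662/(3*(-128 + 17292)) = -156254 + (2662/3)/17164 = -156254 + (2662/3)*(1/17164) = -156254 + 1331/25746 = -4022914153/25746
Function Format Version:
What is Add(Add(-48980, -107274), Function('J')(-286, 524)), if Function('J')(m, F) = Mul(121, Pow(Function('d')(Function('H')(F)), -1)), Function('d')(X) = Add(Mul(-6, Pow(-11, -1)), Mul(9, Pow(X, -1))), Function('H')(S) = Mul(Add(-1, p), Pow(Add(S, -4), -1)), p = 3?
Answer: Rational(-4022914153, 25746) ≈ -1.5625e+5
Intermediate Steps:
Function('H')(S) = Mul(2, Pow(Add(-4, S), -1)) (Function('H')(S) = Mul(Add(-1, 3), Pow(Add(S, -4), -1)) = Mul(2, Pow(Add(-4, S), -1)))
Function('d')(X) = Add(Rational(6, 11), Mul(9, Pow(X, -1))) (Function('d')(X) = Add(Mul(-6, Rational(-1, 11)), Mul(9, Pow(X, -1))) = Add(Rational(6, 11), Mul(9, Pow(X, -1))))
Function('J')(m, F) = Mul(121, Pow(Add(Rational(-192, 11), Mul(Rational(9, 2), F)), -1)) (Function('J')(m, F) = Mul(121, Pow(Add(Rational(6, 11), Mul(9, Pow(Mul(2, Pow(Add(-4, F), -1)), -1))), -1)) = Mul(121, Pow(Add(Rational(6, 11), Mul(9, Add(-2, Mul(Rational(1, 2), F)))), -1)) = Mul(121, Pow(Add(Rational(6, 11), Add(-18, Mul(Rational(9, 2), F))), -1)) = Mul(121, Pow(Add(Rational(-192, 11), Mul(Rational(9, 2), F)), -1)))
Add(Add(-48980, -107274), Function('J')(-286, 524)) = Add(Add(-48980, -107274), Mul(Rational(2662, 3), Pow(Add(-128, Mul(33, 524)), -1))) = Add(-156254, Mul(Rational(2662, 3), Pow(Add(-128, 17292), -1))) = Add(-156254, Mul(Rational(2662, 3), Pow(17164, -1))) = Add(-156254, Mul(Rational(2662, 3), Rational(1, 17164))) = Add(-156254, Rational(1331, 25746)) = Rational(-4022914153, 25746)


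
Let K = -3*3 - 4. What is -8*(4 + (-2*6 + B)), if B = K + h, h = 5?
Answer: 128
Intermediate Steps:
K = -13 (K = -9 - 4 = -13)
B = -8 (B = -13 + 5 = -8)
-8*(4 + (-2*6 + B)) = -8*(4 + (-2*6 - 8)) = -8*(4 + (-12 - 8)) = -8*(4 - 20) = -8*(-16) = 128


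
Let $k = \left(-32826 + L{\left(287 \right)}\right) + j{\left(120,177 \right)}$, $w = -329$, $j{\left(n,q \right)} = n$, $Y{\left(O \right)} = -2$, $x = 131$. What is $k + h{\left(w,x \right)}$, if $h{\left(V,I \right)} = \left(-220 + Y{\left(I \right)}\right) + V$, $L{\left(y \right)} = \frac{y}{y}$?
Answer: $-33256$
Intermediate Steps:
$L{\left(y \right)} = 1$
$h{\left(V,I \right)} = -222 + V$ ($h{\left(V,I \right)} = \left(-220 - 2\right) + V = -222 + V$)
$k = -32705$ ($k = \left(-32826 + 1\right) + 120 = -32825 + 120 = -32705$)
$k + h{\left(w,x \right)} = -32705 - 551 = -33256$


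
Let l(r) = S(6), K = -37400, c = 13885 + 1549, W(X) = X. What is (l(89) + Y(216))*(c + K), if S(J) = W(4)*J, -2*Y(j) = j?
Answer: 1845144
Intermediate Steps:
Y(j) = -j/2
S(J) = 4*J
c = 15434
l(r) = 24 (l(r) = 4*6 = 24)
(l(89) + Y(216))*(c + K) = (24 - 1/2*216)*(15434 - 37400) = (24 - 108)*(-21966) = -84*(-21966) = 1845144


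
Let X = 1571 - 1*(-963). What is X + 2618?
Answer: 5152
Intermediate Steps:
X = 2534 (X = 1571 + 963 = 2534)
X + 2618 = 2534 + 2618 = 5152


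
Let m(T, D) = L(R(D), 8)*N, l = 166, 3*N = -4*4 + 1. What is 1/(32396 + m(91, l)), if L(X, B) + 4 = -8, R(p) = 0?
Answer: 1/32456 ≈ 3.0811e-5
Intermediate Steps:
N = -5 (N = (-4*4 + 1)/3 = (-16 + 1)/3 = (1/3)*(-15) = -5)
L(X, B) = -12 (L(X, B) = -4 - 8 = -12)
m(T, D) = 60 (m(T, D) = -12*(-5) = 60)
1/(32396 + m(91, l)) = 1/(32396 + 60) = 1/32456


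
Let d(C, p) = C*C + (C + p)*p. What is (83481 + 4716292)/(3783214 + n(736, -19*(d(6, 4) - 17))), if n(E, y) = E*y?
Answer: 4799773/2958158 ≈ 1.6226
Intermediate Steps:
d(C, p) = C**2 + p*(C + p)
(83481 + 4716292)/(3783214 + n(736, -19*(d(6, 4) - 17))) = (83481 + 4716292)/(3783214 + 736*(-19*((6**2 + 4**2 + 6*4) - 17))) = 4799773/(3783214 + 736*(-19*((36 + 16 + 24) - 17))) = 4799773/(3783214 + 736*(-19*(76 - 17))) = 4799773/(3783214 + 736*(-19*59)) = 4799773/(3783214 + 736*(-1121)) = 4799773/(3783214 - 825056) = 4799773/2958158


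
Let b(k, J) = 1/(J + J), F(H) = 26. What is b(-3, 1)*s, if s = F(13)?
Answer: 13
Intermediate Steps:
b(k, J) = 1/(2*J)
s = 26
b(-3, 1)*s = ((½)/1)*26 = ((½)*1)*26 = (½)*26 = 13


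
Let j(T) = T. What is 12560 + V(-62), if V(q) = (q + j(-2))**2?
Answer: 16656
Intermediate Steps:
V(q) = (-2 + q)**2 (V(q) = (q - 2)**2 = (-2 + q)**2)
12560 + V(-62) = 12560 + (-2 - 62)**2 = 12560 + (-64)**2 = 12560 + 4096 = 16656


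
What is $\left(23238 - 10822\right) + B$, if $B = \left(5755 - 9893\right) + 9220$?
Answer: $17498$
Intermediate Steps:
$B = 5082$ ($B = -4138 + 9220 = 5082$)
$\left(23238 - 10822\right) + B = \left(23238 - 10822\right) + 5082 = 12416 + 5082 = 17498$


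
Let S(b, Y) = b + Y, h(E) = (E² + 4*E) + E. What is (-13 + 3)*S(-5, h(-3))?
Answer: 110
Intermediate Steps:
h(E) = E² + 5*E
S(b, Y) = Y + b
(-13 + 3)*S(-5, h(-3)) = (-13 + 3)*(-3*(5 - 3) - 5) = -10*(-3*2 - 5) = -10*(-6 - 5) = -10*(-11) = 110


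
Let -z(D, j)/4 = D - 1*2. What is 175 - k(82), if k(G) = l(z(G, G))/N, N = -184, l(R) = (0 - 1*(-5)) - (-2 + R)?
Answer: 32527/184 ≈ 176.78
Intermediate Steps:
z(D, j) = 8 - 4*D (z(D, j) = -4*(D - 1*2) = -4*(D - 2) = -4*(-2 + D) = 8 - 4*D)
l(R) = 7 - R (l(R) = (0 + 5) + (2 - R) = 5 + (2 - R) = 7 - R)
k(G) = 1/184 - G/46 (k(G) = (7 - (8 - 4*G))/(-184) = (7 + (-8 + 4*G))*(-1/184) = (-1 + 4*G)*(-1/184) = 1/184 - G/46)
175 - k(82) = 175 - (1/184 - 1/46*82) = 175 - (1/184 - 41/23) = 175 - 1*(-327/184) = 175 + 327/184 = 32527/184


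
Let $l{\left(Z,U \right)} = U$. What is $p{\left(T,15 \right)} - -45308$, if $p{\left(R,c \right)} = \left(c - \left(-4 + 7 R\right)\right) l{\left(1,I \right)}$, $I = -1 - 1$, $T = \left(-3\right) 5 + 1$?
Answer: $45074$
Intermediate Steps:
$T = -14$ ($T = -15 + 1 = -14$)
$I = -2$
$p{\left(R,c \right)} = -8 - 2 c + 14 R$ ($p{\left(R,c \right)} = \left(c - \left(-4 + 7 R\right)\right) \left(-2\right) = \left(4 + c - 7 R\right) \left(-2\right) = -8 - 2 c + 14 R$)
$p{\left(T,15 \right)} - -45308 = \left(-8 - 30 + 14 \left(-14\right)\right) - -45308 = \left(-8 - 30 - 196\right) + 45308 = -234 + 45308 = 45074$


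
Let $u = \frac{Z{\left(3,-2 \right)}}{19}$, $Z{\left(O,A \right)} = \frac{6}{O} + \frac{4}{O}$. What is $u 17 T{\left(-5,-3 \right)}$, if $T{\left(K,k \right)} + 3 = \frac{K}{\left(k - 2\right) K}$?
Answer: $- \frac{544}{57} \approx -9.5439$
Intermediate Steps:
$T{\left(K,k \right)} = -3 + \frac{1}{-2 + k}$ ($T{\left(K,k \right)} = -3 + \frac{K}{\left(k - 2\right) K} = -3 + \frac{K}{\left(-2 + k\right) K} = -3 + \frac{K}{K \left(-2 + k\right)} = -3 + K \frac{1}{K \left(-2 + k\right)} = -3 + \frac{1}{-2 + k}$)
$Z{\left(O,A \right)} = \frac{10}{O}$
$u = \frac{10}{57}$ ($u = \frac{10 \cdot \frac{1}{3}}{19} = 10 \cdot \frac{1}{3} \cdot \frac{1}{19} = \frac{10}{3} \cdot \frac{1}{19} = \frac{10}{57} \approx 0.17544$)
$u 17 T{\left(-5,-3 \right)} = \frac{10}{57} \cdot 17 \frac{7 - -9}{-2 - 3} = \frac{170 \frac{7 + 9}{-5}}{57} = \frac{170 \left(\left(- \frac{1}{5}\right) 16\right)}{57} = \frac{170}{57} \left(- \frac{16}{5}\right) = - \frac{544}{57}$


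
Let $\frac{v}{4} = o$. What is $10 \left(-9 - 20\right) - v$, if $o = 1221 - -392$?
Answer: $-6742$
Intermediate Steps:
$o = 1613$ ($o = 1221 + 392 = 1613$)
$v = 6452$ ($v = 4 \cdot 1613 = 6452$)
$10 \left(-9 - 20\right) - v = 10 \left(-9 - 20\right) - 6452 = 10 \left(-29\right) - 6452 = -290 - 6452 = -6742$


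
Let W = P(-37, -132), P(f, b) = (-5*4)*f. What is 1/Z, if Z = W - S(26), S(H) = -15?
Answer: 1/755 ≈ 0.0013245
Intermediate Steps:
P(f, b) = -20*f
W = 740 (W = -20*(-37) = 740)
Z = 755 (Z = 740 - 1*(-15) = 740 + 15 = 755)
1/Z = 1/755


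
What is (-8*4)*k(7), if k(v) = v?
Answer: -224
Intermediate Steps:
(-8*4)*k(7) = -8*4*7 = -32*7 = -224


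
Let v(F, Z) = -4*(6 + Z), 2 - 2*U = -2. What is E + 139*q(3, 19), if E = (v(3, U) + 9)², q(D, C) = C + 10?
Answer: 4560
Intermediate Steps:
U = 2 (U = 1 - ½*(-2) = 1 + 1 = 2)
q(D, C) = 10 + C
v(F, Z) = -24 - 4*Z
E = 529 (E = ((-24 - 4*2) + 9)² = ((-24 - 8) + 9)² = (-32 + 9)² = (-23)² = 529)
E + 139*q(3, 19) = 529 + 139*(10 + 19) = 529 + 139*29 = 529 + 4031 = 4560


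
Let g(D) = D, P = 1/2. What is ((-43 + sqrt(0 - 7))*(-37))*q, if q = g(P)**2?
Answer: 1591/4 - 37*I*sqrt(7)/4 ≈ 397.75 - 24.473*I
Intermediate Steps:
P = 1/2 ≈ 0.50000
q = 1/4 (q = (1/2)**2 = 1/4 ≈ 0.25000)
((-43 + sqrt(0 - 7))*(-37))*q = ((-43 + sqrt(0 - 7))*(-37))*(1/4) = ((-43 + sqrt(-7))*(-37))*(1/4) = ((-43 + I*sqrt(7))*(-37))*(1/4) = (1591 - 37*I*sqrt(7))*(1/4) = 1591/4 - 37*I*sqrt(7)/4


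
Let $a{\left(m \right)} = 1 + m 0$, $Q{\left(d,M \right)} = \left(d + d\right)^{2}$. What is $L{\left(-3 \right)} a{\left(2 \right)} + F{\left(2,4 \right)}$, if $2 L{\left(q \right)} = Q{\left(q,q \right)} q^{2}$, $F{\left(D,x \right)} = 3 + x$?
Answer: $169$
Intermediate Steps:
$Q{\left(d,M \right)} = 4 d^{2}$ ($Q{\left(d,M \right)} = \left(2 d\right)^{2} = 4 d^{2}$)
$L{\left(q \right)} = 2 q^{4}$ ($L{\left(q \right)} = \frac{4 q^{2} q^{2}}{2} = \frac{4 q^{4}}{2} = 2 q^{4}$)
$a{\left(m \right)} = 1$ ($a{\left(m \right)} = 1 + 0 = 1$)
$L{\left(-3 \right)} a{\left(2 \right)} + F{\left(2,4 \right)} = 2 \left(-3\right)^{4} \cdot 1 + \left(3 + 4\right) = 2 \cdot 81 \cdot 1 + 7 = 162 \cdot 1 + 7 = 162 + 7 = 169$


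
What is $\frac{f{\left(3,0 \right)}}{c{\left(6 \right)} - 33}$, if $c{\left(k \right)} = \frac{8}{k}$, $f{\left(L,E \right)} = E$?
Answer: $0$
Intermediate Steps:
$\frac{f{\left(3,0 \right)}}{c{\left(6 \right)} - 33} = \frac{1}{\frac{8}{6} - 33} \cdot 0 = \frac{1}{8 \cdot \frac{1}{6} - 33} \cdot 0 = \frac{1}{\frac{4}{3} - 33} \cdot 0 = \frac{1}{- \frac{95}{3}} \cdot 0 = \left(- \frac{3}{95}\right) 0 = 0$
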